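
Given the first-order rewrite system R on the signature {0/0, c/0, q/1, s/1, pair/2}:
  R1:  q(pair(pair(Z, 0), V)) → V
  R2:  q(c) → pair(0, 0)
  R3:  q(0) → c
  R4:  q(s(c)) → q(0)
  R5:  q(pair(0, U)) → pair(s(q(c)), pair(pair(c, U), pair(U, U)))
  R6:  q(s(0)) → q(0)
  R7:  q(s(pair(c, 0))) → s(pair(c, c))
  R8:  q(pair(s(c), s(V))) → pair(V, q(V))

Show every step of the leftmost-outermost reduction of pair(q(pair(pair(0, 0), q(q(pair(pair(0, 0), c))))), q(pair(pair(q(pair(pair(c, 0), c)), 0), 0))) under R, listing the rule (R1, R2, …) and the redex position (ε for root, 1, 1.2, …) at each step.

pair(pair(0, 0), 0)

1. pair(q(pair(pair(0, 0), q(q(pair(pair(0, 0), c))))), q(pair(pair(q(pair(pair(c, 0), c)), 0), 0)))  →  pair(q(q(pair(pair(0, 0), c))), q(pair(pair(q(pair(pair(c, 0), c)), 0), 0)))   [R1 at 1]
2. pair(q(q(pair(pair(0, 0), c))), q(pair(pair(q(pair(pair(c, 0), c)), 0), 0)))  →  pair(q(c), q(pair(pair(q(pair(pair(c, 0), c)), 0), 0)))   [R1 at 1.1]
3. pair(q(c), q(pair(pair(q(pair(pair(c, 0), c)), 0), 0)))  →  pair(pair(0, 0), q(pair(pair(q(pair(pair(c, 0), c)), 0), 0)))   [R2 at 1]
4. pair(pair(0, 0), q(pair(pair(q(pair(pair(c, 0), c)), 0), 0)))  →  pair(pair(0, 0), 0)   [R1 at 2]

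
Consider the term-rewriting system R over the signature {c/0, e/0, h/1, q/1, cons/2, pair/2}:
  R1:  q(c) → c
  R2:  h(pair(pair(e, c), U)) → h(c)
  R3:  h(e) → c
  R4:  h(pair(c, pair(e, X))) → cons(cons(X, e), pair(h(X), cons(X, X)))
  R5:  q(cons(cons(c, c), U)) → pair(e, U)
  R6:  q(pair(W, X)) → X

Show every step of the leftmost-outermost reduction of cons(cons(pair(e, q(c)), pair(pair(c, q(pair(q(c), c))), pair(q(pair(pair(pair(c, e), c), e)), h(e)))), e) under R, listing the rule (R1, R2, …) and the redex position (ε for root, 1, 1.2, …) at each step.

1. cons(cons(pair(e, q(c)), pair(pair(c, q(pair(q(c), c))), pair(q(pair(pair(pair(c, e), c), e)), h(e)))), e)  →  cons(cons(pair(e, c), pair(pair(c, q(pair(q(c), c))), pair(q(pair(pair(pair(c, e), c), e)), h(e)))), e)   [R1 at 1.1.2]
2. cons(cons(pair(e, c), pair(pair(c, q(pair(q(c), c))), pair(q(pair(pair(pair(c, e), c), e)), h(e)))), e)  →  cons(cons(pair(e, c), pair(pair(c, c), pair(q(pair(pair(pair(c, e), c), e)), h(e)))), e)   [R6 at 1.2.1.2]
3. cons(cons(pair(e, c), pair(pair(c, c), pair(q(pair(pair(pair(c, e), c), e)), h(e)))), e)  →  cons(cons(pair(e, c), pair(pair(c, c), pair(e, h(e)))), e)   [R6 at 1.2.2.1]
4. cons(cons(pair(e, c), pair(pair(c, c), pair(e, h(e)))), e)  →  cons(cons(pair(e, c), pair(pair(c, c), pair(e, c))), e)   [R3 at 1.2.2.2]

cons(cons(pair(e, c), pair(pair(c, c), pair(e, c))), e)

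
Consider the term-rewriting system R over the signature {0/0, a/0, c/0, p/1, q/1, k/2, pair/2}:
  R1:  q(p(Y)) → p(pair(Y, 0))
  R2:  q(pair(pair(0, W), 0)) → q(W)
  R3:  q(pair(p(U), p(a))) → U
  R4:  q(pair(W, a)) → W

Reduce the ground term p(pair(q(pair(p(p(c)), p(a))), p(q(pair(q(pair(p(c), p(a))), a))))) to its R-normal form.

p(pair(p(c), p(c)))

1. p(pair(q(pair(p(p(c)), p(a))), p(q(pair(q(pair(p(c), p(a))), a)))))  →  p(pair(p(c), p(q(pair(q(pair(p(c), p(a))), a)))))   [R3 at 1.1]
2. p(pair(p(c), p(q(pair(q(pair(p(c), p(a))), a)))))  →  p(pair(p(c), p(q(pair(p(c), p(a))))))   [R4 at 1.2.1]
3. p(pair(p(c), p(q(pair(p(c), p(a))))))  →  p(pair(p(c), p(c)))   [R3 at 1.2.1]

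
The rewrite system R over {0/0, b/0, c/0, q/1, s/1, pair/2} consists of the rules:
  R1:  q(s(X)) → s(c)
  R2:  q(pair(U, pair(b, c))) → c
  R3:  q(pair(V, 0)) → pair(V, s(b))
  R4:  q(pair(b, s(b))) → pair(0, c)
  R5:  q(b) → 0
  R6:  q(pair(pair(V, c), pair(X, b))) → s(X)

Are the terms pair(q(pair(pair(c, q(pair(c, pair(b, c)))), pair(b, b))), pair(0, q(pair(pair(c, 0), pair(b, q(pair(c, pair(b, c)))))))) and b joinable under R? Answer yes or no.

Reduce t₁ = pair(q(pair(pair(c, q(pair(c, pair(b, c)))), pair(b, b))), pair(0, q(pair(pair(c, 0), pair(b, q(pair(c, pair(b, c)))))))):
1. pair(q(pair(pair(c, q(pair(c, pair(b, c)))), pair(b, b))), pair(0, q(pair(pair(c, 0), pair(b, q(pair(c, pair(b, c))))))))  →  pair(q(pair(pair(c, c), pair(b, b))), pair(0, q(pair(pair(c, 0), pair(b, q(pair(c, pair(b, c))))))))   [R2 at 1.1.1.2]
2. pair(q(pair(pair(c, c), pair(b, b))), pair(0, q(pair(pair(c, 0), pair(b, q(pair(c, pair(b, c))))))))  →  pair(s(b), pair(0, q(pair(pair(c, 0), pair(b, q(pair(c, pair(b, c))))))))   [R6 at 1]
3. pair(s(b), pair(0, q(pair(pair(c, 0), pair(b, q(pair(c, pair(b, c))))))))  →  pair(s(b), pair(0, q(pair(pair(c, 0), pair(b, c)))))   [R2 at 2.2.1.2.2]
4. pair(s(b), pair(0, q(pair(pair(c, 0), pair(b, c)))))  →  pair(s(b), pair(0, c))   [R2 at 2.2]

Reduce t₂ = b:

no — NF(t₁) = pair(s(b), pair(0, c)), NF(t₂) = b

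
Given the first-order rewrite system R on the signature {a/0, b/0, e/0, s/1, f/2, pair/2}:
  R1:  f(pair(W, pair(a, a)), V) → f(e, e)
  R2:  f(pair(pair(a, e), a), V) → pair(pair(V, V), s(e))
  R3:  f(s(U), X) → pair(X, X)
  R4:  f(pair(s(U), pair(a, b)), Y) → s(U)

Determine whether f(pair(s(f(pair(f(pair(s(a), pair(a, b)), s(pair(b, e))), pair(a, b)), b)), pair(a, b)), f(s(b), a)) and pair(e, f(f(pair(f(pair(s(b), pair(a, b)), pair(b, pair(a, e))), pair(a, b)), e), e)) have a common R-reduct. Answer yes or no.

Reduce t₁ = f(pair(s(f(pair(f(pair(s(a), pair(a, b)), s(pair(b, e))), pair(a, b)), b)), pair(a, b)), f(s(b), a)):
1. f(pair(s(f(pair(f(pair(s(a), pair(a, b)), s(pair(b, e))), pair(a, b)), b)), pair(a, b)), f(s(b), a))  →  s(f(pair(f(pair(s(a), pair(a, b)), s(pair(b, e))), pair(a, b)), b))   [R4 at ε]
2. s(f(pair(f(pair(s(a), pair(a, b)), s(pair(b, e))), pair(a, b)), b))  →  s(f(pair(s(a), pair(a, b)), b))   [R4 at 1.1.1]
3. s(f(pair(s(a), pair(a, b)), b))  →  s(s(a))   [R4 at 1]

Reduce t₂ = pair(e, f(f(pair(f(pair(s(b), pair(a, b)), pair(b, pair(a, e))), pair(a, b)), e), e)):
1. pair(e, f(f(pair(f(pair(s(b), pair(a, b)), pair(b, pair(a, e))), pair(a, b)), e), e))  →  pair(e, f(f(pair(s(b), pair(a, b)), e), e))   [R4 at 2.1.1.1]
2. pair(e, f(f(pair(s(b), pair(a, b)), e), e))  →  pair(e, f(s(b), e))   [R4 at 2.1]
3. pair(e, f(s(b), e))  →  pair(e, pair(e, e))   [R3 at 2]

no — NF(t₁) = s(s(a)), NF(t₂) = pair(e, pair(e, e))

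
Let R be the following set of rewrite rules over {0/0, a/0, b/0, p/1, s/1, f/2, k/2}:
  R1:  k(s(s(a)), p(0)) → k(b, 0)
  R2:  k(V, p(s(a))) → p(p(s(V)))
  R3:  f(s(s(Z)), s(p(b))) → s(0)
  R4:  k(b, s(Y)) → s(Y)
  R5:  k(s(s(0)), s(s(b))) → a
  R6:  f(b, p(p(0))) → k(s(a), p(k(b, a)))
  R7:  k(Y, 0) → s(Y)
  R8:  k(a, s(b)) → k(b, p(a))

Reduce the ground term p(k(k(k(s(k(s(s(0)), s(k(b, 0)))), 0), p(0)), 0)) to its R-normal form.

p(s(s(b)))

1. p(k(k(k(s(k(s(s(0)), s(k(b, 0)))), 0), p(0)), 0))  →  p(s(k(k(s(k(s(s(0)), s(k(b, 0)))), 0), p(0))))   [R7 at 1]
2. p(s(k(k(s(k(s(s(0)), s(k(b, 0)))), 0), p(0))))  →  p(s(k(s(s(k(s(s(0)), s(k(b, 0))))), p(0))))   [R7 at 1.1.1]
3. p(s(k(s(s(k(s(s(0)), s(k(b, 0))))), p(0))))  →  p(s(k(s(s(k(s(s(0)), s(s(b))))), p(0))))   [R7 at 1.1.1.1.1.2.1]
4. p(s(k(s(s(k(s(s(0)), s(s(b))))), p(0))))  →  p(s(k(s(s(a)), p(0))))   [R5 at 1.1.1.1.1]
5. p(s(k(s(s(a)), p(0))))  →  p(s(k(b, 0)))   [R1 at 1.1]
6. p(s(k(b, 0)))  →  p(s(s(b)))   [R7 at 1.1]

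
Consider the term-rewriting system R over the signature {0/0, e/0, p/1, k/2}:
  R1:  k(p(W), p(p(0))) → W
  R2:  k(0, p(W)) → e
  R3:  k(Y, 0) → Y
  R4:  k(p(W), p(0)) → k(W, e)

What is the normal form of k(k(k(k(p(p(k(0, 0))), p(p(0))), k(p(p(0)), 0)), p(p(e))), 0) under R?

e

1. k(k(k(k(p(p(k(0, 0))), p(p(0))), k(p(p(0)), 0)), p(p(e))), 0)  →  k(k(k(p(p(k(0, 0))), p(p(0))), k(p(p(0)), 0)), p(p(e)))   [R3 at ε]
2. k(k(k(p(p(k(0, 0))), p(p(0))), k(p(p(0)), 0)), p(p(e)))  →  k(k(p(k(0, 0)), k(p(p(0)), 0)), p(p(e)))   [R1 at 1.1]
3. k(k(p(k(0, 0)), k(p(p(0)), 0)), p(p(e)))  →  k(k(p(0), k(p(p(0)), 0)), p(p(e)))   [R3 at 1.1.1]
4. k(k(p(0), k(p(p(0)), 0)), p(p(e)))  →  k(k(p(0), p(p(0))), p(p(e)))   [R3 at 1.2]
5. k(k(p(0), p(p(0))), p(p(e)))  →  k(0, p(p(e)))   [R1 at 1]
6. k(0, p(p(e)))  →  e   [R2 at ε]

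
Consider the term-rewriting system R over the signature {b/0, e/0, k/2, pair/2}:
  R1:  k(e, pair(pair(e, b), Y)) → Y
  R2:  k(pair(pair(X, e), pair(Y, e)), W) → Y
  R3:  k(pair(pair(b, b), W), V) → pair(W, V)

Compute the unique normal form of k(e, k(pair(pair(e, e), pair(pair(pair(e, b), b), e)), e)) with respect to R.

b

1. k(e, k(pair(pair(e, e), pair(pair(pair(e, b), b), e)), e))  →  k(e, pair(pair(e, b), b))   [R2 at 2]
2. k(e, pair(pair(e, b), b))  →  b   [R1 at ε]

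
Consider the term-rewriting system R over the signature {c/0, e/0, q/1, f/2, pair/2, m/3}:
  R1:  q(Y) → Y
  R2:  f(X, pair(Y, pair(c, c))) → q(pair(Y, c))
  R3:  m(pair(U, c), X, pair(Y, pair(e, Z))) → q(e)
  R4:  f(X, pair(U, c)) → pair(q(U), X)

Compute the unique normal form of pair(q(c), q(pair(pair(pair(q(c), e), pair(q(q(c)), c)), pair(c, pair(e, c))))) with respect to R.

pair(c, pair(pair(pair(c, e), pair(c, c)), pair(c, pair(e, c))))

1. pair(q(c), q(pair(pair(pair(q(c), e), pair(q(q(c)), c)), pair(c, pair(e, c)))))  →  pair(c, q(pair(pair(pair(q(c), e), pair(q(q(c)), c)), pair(c, pair(e, c)))))   [R1 at 1]
2. pair(c, q(pair(pair(pair(q(c), e), pair(q(q(c)), c)), pair(c, pair(e, c)))))  →  pair(c, pair(pair(pair(q(c), e), pair(q(q(c)), c)), pair(c, pair(e, c))))   [R1 at 2]
3. pair(c, pair(pair(pair(q(c), e), pair(q(q(c)), c)), pair(c, pair(e, c))))  →  pair(c, pair(pair(pair(c, e), pair(q(q(c)), c)), pair(c, pair(e, c))))   [R1 at 2.1.1.1]
4. pair(c, pair(pair(pair(c, e), pair(q(q(c)), c)), pair(c, pair(e, c))))  →  pair(c, pair(pair(pair(c, e), pair(q(c), c)), pair(c, pair(e, c))))   [R1 at 2.1.2.1]
5. pair(c, pair(pair(pair(c, e), pair(q(c), c)), pair(c, pair(e, c))))  →  pair(c, pair(pair(pair(c, e), pair(c, c)), pair(c, pair(e, c))))   [R1 at 2.1.2.1]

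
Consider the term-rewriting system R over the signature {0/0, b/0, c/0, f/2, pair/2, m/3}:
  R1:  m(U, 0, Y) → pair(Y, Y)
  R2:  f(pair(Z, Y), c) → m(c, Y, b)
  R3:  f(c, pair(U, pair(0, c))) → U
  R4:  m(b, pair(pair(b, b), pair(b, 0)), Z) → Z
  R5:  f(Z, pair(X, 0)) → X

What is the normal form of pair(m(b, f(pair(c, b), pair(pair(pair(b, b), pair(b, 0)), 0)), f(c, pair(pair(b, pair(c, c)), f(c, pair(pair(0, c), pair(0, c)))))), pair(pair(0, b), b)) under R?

pair(pair(b, pair(c, c)), pair(pair(0, b), b))

1. pair(m(b, f(pair(c, b), pair(pair(pair(b, b), pair(b, 0)), 0)), f(c, pair(pair(b, pair(c, c)), f(c, pair(pair(0, c), pair(0, c)))))), pair(pair(0, b), b))  →  pair(m(b, pair(pair(b, b), pair(b, 0)), f(c, pair(pair(b, pair(c, c)), f(c, pair(pair(0, c), pair(0, c)))))), pair(pair(0, b), b))   [R5 at 1.2]
2. pair(m(b, pair(pair(b, b), pair(b, 0)), f(c, pair(pair(b, pair(c, c)), f(c, pair(pair(0, c), pair(0, c)))))), pair(pair(0, b), b))  →  pair(f(c, pair(pair(b, pair(c, c)), f(c, pair(pair(0, c), pair(0, c))))), pair(pair(0, b), b))   [R4 at 1]
3. pair(f(c, pair(pair(b, pair(c, c)), f(c, pair(pair(0, c), pair(0, c))))), pair(pair(0, b), b))  →  pair(f(c, pair(pair(b, pair(c, c)), pair(0, c))), pair(pair(0, b), b))   [R3 at 1.2.2]
4. pair(f(c, pair(pair(b, pair(c, c)), pair(0, c))), pair(pair(0, b), b))  →  pair(pair(b, pair(c, c)), pair(pair(0, b), b))   [R3 at 1]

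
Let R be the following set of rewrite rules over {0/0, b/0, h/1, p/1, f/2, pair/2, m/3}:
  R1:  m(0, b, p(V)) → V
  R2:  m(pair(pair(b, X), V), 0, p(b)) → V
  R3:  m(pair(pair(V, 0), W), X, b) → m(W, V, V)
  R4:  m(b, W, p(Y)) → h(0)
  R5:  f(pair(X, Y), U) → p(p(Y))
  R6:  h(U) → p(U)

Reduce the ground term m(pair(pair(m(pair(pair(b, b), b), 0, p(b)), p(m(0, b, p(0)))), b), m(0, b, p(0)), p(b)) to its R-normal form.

1. m(pair(pair(m(pair(pair(b, b), b), 0, p(b)), p(m(0, b, p(0)))), b), m(0, b, p(0)), p(b))  →  m(pair(pair(b, p(m(0, b, p(0)))), b), m(0, b, p(0)), p(b))   [R2 at 1.1.1]
2. m(pair(pair(b, p(m(0, b, p(0)))), b), m(0, b, p(0)), p(b))  →  m(pair(pair(b, p(0)), b), m(0, b, p(0)), p(b))   [R1 at 1.1.2.1]
3. m(pair(pair(b, p(0)), b), m(0, b, p(0)), p(b))  →  m(pair(pair(b, p(0)), b), 0, p(b))   [R1 at 2]
4. m(pair(pair(b, p(0)), b), 0, p(b))  →  b   [R2 at ε]

b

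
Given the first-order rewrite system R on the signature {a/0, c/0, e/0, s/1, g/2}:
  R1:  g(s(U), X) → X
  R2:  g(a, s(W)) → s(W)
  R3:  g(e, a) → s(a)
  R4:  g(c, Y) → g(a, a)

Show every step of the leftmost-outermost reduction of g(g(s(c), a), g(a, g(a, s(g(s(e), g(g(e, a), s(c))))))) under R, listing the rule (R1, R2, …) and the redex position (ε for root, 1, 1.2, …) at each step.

s(s(c))

1. g(g(s(c), a), g(a, g(a, s(g(s(e), g(g(e, a), s(c)))))))  →  g(a, g(a, g(a, s(g(s(e), g(g(e, a), s(c)))))))   [R1 at 1]
2. g(a, g(a, g(a, s(g(s(e), g(g(e, a), s(c)))))))  →  g(a, g(a, s(g(s(e), g(g(e, a), s(c))))))   [R2 at 2.2]
3. g(a, g(a, s(g(s(e), g(g(e, a), s(c))))))  →  g(a, s(g(s(e), g(g(e, a), s(c)))))   [R2 at 2]
4. g(a, s(g(s(e), g(g(e, a), s(c)))))  →  s(g(s(e), g(g(e, a), s(c))))   [R2 at ε]
5. s(g(s(e), g(g(e, a), s(c))))  →  s(g(g(e, a), s(c)))   [R1 at 1]
6. s(g(g(e, a), s(c)))  →  s(g(s(a), s(c)))   [R3 at 1.1]
7. s(g(s(a), s(c)))  →  s(s(c))   [R1 at 1]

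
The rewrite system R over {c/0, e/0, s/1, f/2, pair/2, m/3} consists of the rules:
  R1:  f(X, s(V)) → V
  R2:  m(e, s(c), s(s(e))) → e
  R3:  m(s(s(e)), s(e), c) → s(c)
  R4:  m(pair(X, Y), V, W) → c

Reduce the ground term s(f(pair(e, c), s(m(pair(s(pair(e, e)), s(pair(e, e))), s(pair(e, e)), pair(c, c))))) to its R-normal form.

s(c)

1. s(f(pair(e, c), s(m(pair(s(pair(e, e)), s(pair(e, e))), s(pair(e, e)), pair(c, c)))))  →  s(m(pair(s(pair(e, e)), s(pair(e, e))), s(pair(e, e)), pair(c, c)))   [R1 at 1]
2. s(m(pair(s(pair(e, e)), s(pair(e, e))), s(pair(e, e)), pair(c, c)))  →  s(c)   [R4 at 1]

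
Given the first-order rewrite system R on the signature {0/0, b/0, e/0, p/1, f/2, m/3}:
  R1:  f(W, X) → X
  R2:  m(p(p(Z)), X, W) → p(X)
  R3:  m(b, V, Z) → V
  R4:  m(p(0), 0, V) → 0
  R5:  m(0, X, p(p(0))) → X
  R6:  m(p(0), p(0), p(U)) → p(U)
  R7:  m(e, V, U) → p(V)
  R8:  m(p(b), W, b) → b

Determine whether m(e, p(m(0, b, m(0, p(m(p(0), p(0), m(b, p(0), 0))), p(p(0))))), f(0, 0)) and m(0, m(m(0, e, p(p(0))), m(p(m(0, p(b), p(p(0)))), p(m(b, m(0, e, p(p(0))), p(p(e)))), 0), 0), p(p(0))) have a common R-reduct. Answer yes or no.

no — NF(t₁) = p(p(b)), NF(t₂) = p(p(p(e)))

Reduce t₁ = m(e, p(m(0, b, m(0, p(m(p(0), p(0), m(b, p(0), 0))), p(p(0))))), f(0, 0)):
1. m(e, p(m(0, b, m(0, p(m(p(0), p(0), m(b, p(0), 0))), p(p(0))))), f(0, 0))  →  p(p(m(0, b, m(0, p(m(p(0), p(0), m(b, p(0), 0))), p(p(0))))))   [R7 at ε]
2. p(p(m(0, b, m(0, p(m(p(0), p(0), m(b, p(0), 0))), p(p(0))))))  →  p(p(m(0, b, p(m(p(0), p(0), m(b, p(0), 0))))))   [R5 at 1.1.3]
3. p(p(m(0, b, p(m(p(0), p(0), m(b, p(0), 0))))))  →  p(p(m(0, b, p(m(p(0), p(0), p(0))))))   [R3 at 1.1.3.1.3]
4. p(p(m(0, b, p(m(p(0), p(0), p(0))))))  →  p(p(m(0, b, p(p(0)))))   [R6 at 1.1.3.1]
5. p(p(m(0, b, p(p(0)))))  →  p(p(b))   [R5 at 1.1]

Reduce t₂ = m(0, m(m(0, e, p(p(0))), m(p(m(0, p(b), p(p(0)))), p(m(b, m(0, e, p(p(0))), p(p(e)))), 0), 0), p(p(0))):
1. m(0, m(m(0, e, p(p(0))), m(p(m(0, p(b), p(p(0)))), p(m(b, m(0, e, p(p(0))), p(p(e)))), 0), 0), p(p(0)))  →  m(m(0, e, p(p(0))), m(p(m(0, p(b), p(p(0)))), p(m(b, m(0, e, p(p(0))), p(p(e)))), 0), 0)   [R5 at ε]
2. m(m(0, e, p(p(0))), m(p(m(0, p(b), p(p(0)))), p(m(b, m(0, e, p(p(0))), p(p(e)))), 0), 0)  →  m(e, m(p(m(0, p(b), p(p(0)))), p(m(b, m(0, e, p(p(0))), p(p(e)))), 0), 0)   [R5 at 1]
3. m(e, m(p(m(0, p(b), p(p(0)))), p(m(b, m(0, e, p(p(0))), p(p(e)))), 0), 0)  →  p(m(p(m(0, p(b), p(p(0)))), p(m(b, m(0, e, p(p(0))), p(p(e)))), 0))   [R7 at ε]
4. p(m(p(m(0, p(b), p(p(0)))), p(m(b, m(0, e, p(p(0))), p(p(e)))), 0))  →  p(m(p(p(b)), p(m(b, m(0, e, p(p(0))), p(p(e)))), 0))   [R5 at 1.1.1]
5. p(m(p(p(b)), p(m(b, m(0, e, p(p(0))), p(p(e)))), 0))  →  p(p(p(m(b, m(0, e, p(p(0))), p(p(e))))))   [R2 at 1]
6. p(p(p(m(b, m(0, e, p(p(0))), p(p(e))))))  →  p(p(p(m(0, e, p(p(0))))))   [R3 at 1.1.1]
7. p(p(p(m(0, e, p(p(0))))))  →  p(p(p(e)))   [R5 at 1.1.1]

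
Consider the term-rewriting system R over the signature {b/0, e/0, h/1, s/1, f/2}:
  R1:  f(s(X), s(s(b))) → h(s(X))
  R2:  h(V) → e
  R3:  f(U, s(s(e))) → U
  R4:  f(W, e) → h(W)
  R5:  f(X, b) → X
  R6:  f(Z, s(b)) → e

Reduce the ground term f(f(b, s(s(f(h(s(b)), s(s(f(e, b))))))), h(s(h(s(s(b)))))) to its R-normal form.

e

1. f(f(b, s(s(f(h(s(b)), s(s(f(e, b))))))), h(s(h(s(s(b))))))  →  f(f(b, s(s(f(e, s(s(f(e, b))))))), h(s(h(s(s(b))))))   [R2 at 1.2.1.1.1]
2. f(f(b, s(s(f(e, s(s(f(e, b))))))), h(s(h(s(s(b))))))  →  f(f(b, s(s(f(e, s(s(e)))))), h(s(h(s(s(b))))))   [R5 at 1.2.1.1.2.1.1]
3. f(f(b, s(s(f(e, s(s(e)))))), h(s(h(s(s(b))))))  →  f(f(b, s(s(e))), h(s(h(s(s(b))))))   [R3 at 1.2.1.1]
4. f(f(b, s(s(e))), h(s(h(s(s(b))))))  →  f(b, h(s(h(s(s(b))))))   [R3 at 1]
5. f(b, h(s(h(s(s(b))))))  →  f(b, e)   [R2 at 2]
6. f(b, e)  →  h(b)   [R4 at ε]
7. h(b)  →  e   [R2 at ε]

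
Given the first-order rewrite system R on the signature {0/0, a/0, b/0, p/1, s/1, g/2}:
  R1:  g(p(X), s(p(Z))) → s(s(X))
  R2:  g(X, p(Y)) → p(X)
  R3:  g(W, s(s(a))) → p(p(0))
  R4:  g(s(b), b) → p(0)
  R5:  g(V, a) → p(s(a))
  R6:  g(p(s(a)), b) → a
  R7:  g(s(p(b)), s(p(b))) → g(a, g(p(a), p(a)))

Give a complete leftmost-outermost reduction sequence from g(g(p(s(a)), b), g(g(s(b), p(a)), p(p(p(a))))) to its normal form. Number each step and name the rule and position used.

1. g(g(p(s(a)), b), g(g(s(b), p(a)), p(p(p(a)))))  →  g(a, g(g(s(b), p(a)), p(p(p(a)))))   [R6 at 1]
2. g(a, g(g(s(b), p(a)), p(p(p(a)))))  →  g(a, p(g(s(b), p(a))))   [R2 at 2]
3. g(a, p(g(s(b), p(a))))  →  p(a)   [R2 at ε]

p(a)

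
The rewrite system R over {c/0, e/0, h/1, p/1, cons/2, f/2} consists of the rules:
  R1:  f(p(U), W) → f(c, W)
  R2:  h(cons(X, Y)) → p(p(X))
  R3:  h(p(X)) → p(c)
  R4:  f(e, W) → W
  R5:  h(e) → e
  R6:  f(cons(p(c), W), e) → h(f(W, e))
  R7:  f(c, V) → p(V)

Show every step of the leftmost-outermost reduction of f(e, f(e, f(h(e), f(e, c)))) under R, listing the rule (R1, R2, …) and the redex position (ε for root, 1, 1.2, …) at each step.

1. f(e, f(e, f(h(e), f(e, c))))  →  f(e, f(h(e), f(e, c)))   [R4 at ε]
2. f(e, f(h(e), f(e, c)))  →  f(h(e), f(e, c))   [R4 at ε]
3. f(h(e), f(e, c))  →  f(e, f(e, c))   [R5 at 1]
4. f(e, f(e, c))  →  f(e, c)   [R4 at ε]
5. f(e, c)  →  c   [R4 at ε]

c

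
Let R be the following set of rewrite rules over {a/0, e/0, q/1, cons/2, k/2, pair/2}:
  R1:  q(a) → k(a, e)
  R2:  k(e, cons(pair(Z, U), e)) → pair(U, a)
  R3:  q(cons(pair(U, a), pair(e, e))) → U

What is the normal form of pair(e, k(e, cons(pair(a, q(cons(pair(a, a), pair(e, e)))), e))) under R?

pair(e, pair(a, a))

1. pair(e, k(e, cons(pair(a, q(cons(pair(a, a), pair(e, e)))), e)))  →  pair(e, pair(q(cons(pair(a, a), pair(e, e))), a))   [R2 at 2]
2. pair(e, pair(q(cons(pair(a, a), pair(e, e))), a))  →  pair(e, pair(a, a))   [R3 at 2.1]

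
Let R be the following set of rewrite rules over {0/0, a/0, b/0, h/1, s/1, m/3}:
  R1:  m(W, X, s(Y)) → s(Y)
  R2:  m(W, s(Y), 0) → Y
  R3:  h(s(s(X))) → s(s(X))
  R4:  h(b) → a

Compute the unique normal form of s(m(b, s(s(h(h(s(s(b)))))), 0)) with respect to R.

s(s(s(s(b))))

1. s(m(b, s(s(h(h(s(s(b)))))), 0))  →  s(s(h(h(s(s(b))))))   [R2 at 1]
2. s(s(h(h(s(s(b))))))  →  s(s(h(s(s(b)))))   [R3 at 1.1.1]
3. s(s(h(s(s(b)))))  →  s(s(s(s(b))))   [R3 at 1.1]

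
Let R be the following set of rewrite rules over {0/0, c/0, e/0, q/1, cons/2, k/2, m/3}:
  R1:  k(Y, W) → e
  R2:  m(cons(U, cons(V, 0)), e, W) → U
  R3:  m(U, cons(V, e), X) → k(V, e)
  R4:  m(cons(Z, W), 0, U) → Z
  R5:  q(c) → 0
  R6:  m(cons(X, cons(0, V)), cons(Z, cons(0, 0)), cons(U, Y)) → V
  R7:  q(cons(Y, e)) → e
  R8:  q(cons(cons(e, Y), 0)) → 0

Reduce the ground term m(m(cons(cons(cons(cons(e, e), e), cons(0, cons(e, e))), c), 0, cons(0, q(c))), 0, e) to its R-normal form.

1. m(m(cons(cons(cons(cons(e, e), e), cons(0, cons(e, e))), c), 0, cons(0, q(c))), 0, e)  →  m(cons(cons(cons(e, e), e), cons(0, cons(e, e))), 0, e)   [R4 at 1]
2. m(cons(cons(cons(e, e), e), cons(0, cons(e, e))), 0, e)  →  cons(cons(e, e), e)   [R4 at ε]

cons(cons(e, e), e)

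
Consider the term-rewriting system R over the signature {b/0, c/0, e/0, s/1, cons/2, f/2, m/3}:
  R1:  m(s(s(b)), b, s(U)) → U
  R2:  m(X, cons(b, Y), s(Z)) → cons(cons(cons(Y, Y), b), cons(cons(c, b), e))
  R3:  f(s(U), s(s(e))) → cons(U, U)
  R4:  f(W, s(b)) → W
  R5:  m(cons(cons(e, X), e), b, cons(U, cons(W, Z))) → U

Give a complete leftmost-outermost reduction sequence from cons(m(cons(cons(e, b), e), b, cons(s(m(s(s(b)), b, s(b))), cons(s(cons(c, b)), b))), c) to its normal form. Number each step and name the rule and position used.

cons(s(b), c)

1. cons(m(cons(cons(e, b), e), b, cons(s(m(s(s(b)), b, s(b))), cons(s(cons(c, b)), b))), c)  →  cons(s(m(s(s(b)), b, s(b))), c)   [R5 at 1]
2. cons(s(m(s(s(b)), b, s(b))), c)  →  cons(s(b), c)   [R1 at 1.1]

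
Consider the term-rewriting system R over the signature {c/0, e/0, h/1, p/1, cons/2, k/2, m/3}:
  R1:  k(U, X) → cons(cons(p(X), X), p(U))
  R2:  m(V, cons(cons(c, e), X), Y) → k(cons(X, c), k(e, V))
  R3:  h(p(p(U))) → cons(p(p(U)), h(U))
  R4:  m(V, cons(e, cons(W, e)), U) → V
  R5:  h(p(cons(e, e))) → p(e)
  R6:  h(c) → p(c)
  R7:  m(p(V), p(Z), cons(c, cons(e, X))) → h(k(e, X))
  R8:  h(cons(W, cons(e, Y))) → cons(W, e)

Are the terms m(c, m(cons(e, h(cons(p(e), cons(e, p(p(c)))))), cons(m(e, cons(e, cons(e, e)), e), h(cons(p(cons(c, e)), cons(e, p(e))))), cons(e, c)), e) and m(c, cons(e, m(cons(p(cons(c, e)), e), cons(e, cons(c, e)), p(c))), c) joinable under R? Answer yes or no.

yes — NF(t₁) = c, NF(t₂) = c

Reduce t₁ = m(c, m(cons(e, h(cons(p(e), cons(e, p(p(c)))))), cons(m(e, cons(e, cons(e, e)), e), h(cons(p(cons(c, e)), cons(e, p(e))))), cons(e, c)), e):
1. m(c, m(cons(e, h(cons(p(e), cons(e, p(p(c)))))), cons(m(e, cons(e, cons(e, e)), e), h(cons(p(cons(c, e)), cons(e, p(e))))), cons(e, c)), e)  →  m(c, m(cons(e, cons(p(e), e)), cons(m(e, cons(e, cons(e, e)), e), h(cons(p(cons(c, e)), cons(e, p(e))))), cons(e, c)), e)   [R8 at 2.1.2]
2. m(c, m(cons(e, cons(p(e), e)), cons(m(e, cons(e, cons(e, e)), e), h(cons(p(cons(c, e)), cons(e, p(e))))), cons(e, c)), e)  →  m(c, m(cons(e, cons(p(e), e)), cons(e, h(cons(p(cons(c, e)), cons(e, p(e))))), cons(e, c)), e)   [R4 at 2.2.1]
3. m(c, m(cons(e, cons(p(e), e)), cons(e, h(cons(p(cons(c, e)), cons(e, p(e))))), cons(e, c)), e)  →  m(c, m(cons(e, cons(p(e), e)), cons(e, cons(p(cons(c, e)), e)), cons(e, c)), e)   [R8 at 2.2.2]
4. m(c, m(cons(e, cons(p(e), e)), cons(e, cons(p(cons(c, e)), e)), cons(e, c)), e)  →  m(c, cons(e, cons(p(e), e)), e)   [R4 at 2]
5. m(c, cons(e, cons(p(e), e)), e)  →  c   [R4 at ε]

Reduce t₂ = m(c, cons(e, m(cons(p(cons(c, e)), e), cons(e, cons(c, e)), p(c))), c):
1. m(c, cons(e, m(cons(p(cons(c, e)), e), cons(e, cons(c, e)), p(c))), c)  →  m(c, cons(e, cons(p(cons(c, e)), e)), c)   [R4 at 2.2]
2. m(c, cons(e, cons(p(cons(c, e)), e)), c)  →  c   [R4 at ε]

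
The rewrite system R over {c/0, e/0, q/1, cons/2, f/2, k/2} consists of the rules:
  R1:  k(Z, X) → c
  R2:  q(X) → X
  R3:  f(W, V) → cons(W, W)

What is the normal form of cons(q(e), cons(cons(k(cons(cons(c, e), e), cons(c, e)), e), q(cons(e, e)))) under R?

1. cons(q(e), cons(cons(k(cons(cons(c, e), e), cons(c, e)), e), q(cons(e, e))))  →  cons(e, cons(cons(k(cons(cons(c, e), e), cons(c, e)), e), q(cons(e, e))))   [R2 at 1]
2. cons(e, cons(cons(k(cons(cons(c, e), e), cons(c, e)), e), q(cons(e, e))))  →  cons(e, cons(cons(c, e), q(cons(e, e))))   [R1 at 2.1.1]
3. cons(e, cons(cons(c, e), q(cons(e, e))))  →  cons(e, cons(cons(c, e), cons(e, e)))   [R2 at 2.2]

cons(e, cons(cons(c, e), cons(e, e)))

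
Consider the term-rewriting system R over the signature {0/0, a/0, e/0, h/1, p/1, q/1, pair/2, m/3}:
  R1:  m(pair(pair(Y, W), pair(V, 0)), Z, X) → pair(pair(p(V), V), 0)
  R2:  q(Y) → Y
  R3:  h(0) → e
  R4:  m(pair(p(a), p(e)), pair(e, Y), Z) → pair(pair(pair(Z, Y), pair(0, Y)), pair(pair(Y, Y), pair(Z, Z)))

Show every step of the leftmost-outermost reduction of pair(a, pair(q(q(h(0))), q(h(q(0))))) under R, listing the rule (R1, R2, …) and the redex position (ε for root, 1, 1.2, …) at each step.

pair(a, pair(e, e))

1. pair(a, pair(q(q(h(0))), q(h(q(0)))))  →  pair(a, pair(q(h(0)), q(h(q(0)))))   [R2 at 2.1]
2. pair(a, pair(q(h(0)), q(h(q(0)))))  →  pair(a, pair(h(0), q(h(q(0)))))   [R2 at 2.1]
3. pair(a, pair(h(0), q(h(q(0)))))  →  pair(a, pair(e, q(h(q(0)))))   [R3 at 2.1]
4. pair(a, pair(e, q(h(q(0)))))  →  pair(a, pair(e, h(q(0))))   [R2 at 2.2]
5. pair(a, pair(e, h(q(0))))  →  pair(a, pair(e, h(0)))   [R2 at 2.2.1]
6. pair(a, pair(e, h(0)))  →  pair(a, pair(e, e))   [R3 at 2.2]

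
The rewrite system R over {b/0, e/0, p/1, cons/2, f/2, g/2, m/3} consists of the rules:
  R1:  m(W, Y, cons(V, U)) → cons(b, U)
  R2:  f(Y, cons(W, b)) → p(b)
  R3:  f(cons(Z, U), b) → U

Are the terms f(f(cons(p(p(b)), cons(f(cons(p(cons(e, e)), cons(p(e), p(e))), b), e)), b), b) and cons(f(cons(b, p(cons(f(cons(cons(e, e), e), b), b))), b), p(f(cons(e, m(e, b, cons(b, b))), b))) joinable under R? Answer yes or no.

no — NF(t₁) = e, NF(t₂) = cons(p(cons(e, b)), p(cons(b, b)))

Reduce t₁ = f(f(cons(p(p(b)), cons(f(cons(p(cons(e, e)), cons(p(e), p(e))), b), e)), b), b):
1. f(f(cons(p(p(b)), cons(f(cons(p(cons(e, e)), cons(p(e), p(e))), b), e)), b), b)  →  f(cons(f(cons(p(cons(e, e)), cons(p(e), p(e))), b), e), b)   [R3 at 1]
2. f(cons(f(cons(p(cons(e, e)), cons(p(e), p(e))), b), e), b)  →  e   [R3 at ε]

Reduce t₂ = cons(f(cons(b, p(cons(f(cons(cons(e, e), e), b), b))), b), p(f(cons(e, m(e, b, cons(b, b))), b))):
1. cons(f(cons(b, p(cons(f(cons(cons(e, e), e), b), b))), b), p(f(cons(e, m(e, b, cons(b, b))), b)))  →  cons(p(cons(f(cons(cons(e, e), e), b), b)), p(f(cons(e, m(e, b, cons(b, b))), b)))   [R3 at 1]
2. cons(p(cons(f(cons(cons(e, e), e), b), b)), p(f(cons(e, m(e, b, cons(b, b))), b)))  →  cons(p(cons(e, b)), p(f(cons(e, m(e, b, cons(b, b))), b)))   [R3 at 1.1.1]
3. cons(p(cons(e, b)), p(f(cons(e, m(e, b, cons(b, b))), b)))  →  cons(p(cons(e, b)), p(m(e, b, cons(b, b))))   [R3 at 2.1]
4. cons(p(cons(e, b)), p(m(e, b, cons(b, b))))  →  cons(p(cons(e, b)), p(cons(b, b)))   [R1 at 2.1]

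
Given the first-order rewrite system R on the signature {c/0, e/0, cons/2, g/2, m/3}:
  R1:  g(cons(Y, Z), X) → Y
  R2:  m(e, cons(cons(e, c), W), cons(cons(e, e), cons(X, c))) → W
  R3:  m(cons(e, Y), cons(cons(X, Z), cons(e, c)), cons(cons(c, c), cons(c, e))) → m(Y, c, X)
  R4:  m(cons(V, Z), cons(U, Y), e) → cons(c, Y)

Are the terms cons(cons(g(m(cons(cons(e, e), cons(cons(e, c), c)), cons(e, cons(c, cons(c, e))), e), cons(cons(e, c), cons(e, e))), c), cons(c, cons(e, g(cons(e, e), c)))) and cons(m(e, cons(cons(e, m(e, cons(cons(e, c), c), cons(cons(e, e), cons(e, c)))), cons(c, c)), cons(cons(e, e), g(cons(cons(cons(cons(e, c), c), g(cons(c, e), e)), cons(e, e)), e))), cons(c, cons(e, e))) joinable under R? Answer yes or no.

yes — NF(t₁) = cons(cons(c, c), cons(c, cons(e, e))), NF(t₂) = cons(cons(c, c), cons(c, cons(e, e)))

Reduce t₁ = cons(cons(g(m(cons(cons(e, e), cons(cons(e, c), c)), cons(e, cons(c, cons(c, e))), e), cons(cons(e, c), cons(e, e))), c), cons(c, cons(e, g(cons(e, e), c)))):
1. cons(cons(g(m(cons(cons(e, e), cons(cons(e, c), c)), cons(e, cons(c, cons(c, e))), e), cons(cons(e, c), cons(e, e))), c), cons(c, cons(e, g(cons(e, e), c))))  →  cons(cons(g(cons(c, cons(c, cons(c, e))), cons(cons(e, c), cons(e, e))), c), cons(c, cons(e, g(cons(e, e), c))))   [R4 at 1.1.1]
2. cons(cons(g(cons(c, cons(c, cons(c, e))), cons(cons(e, c), cons(e, e))), c), cons(c, cons(e, g(cons(e, e), c))))  →  cons(cons(c, c), cons(c, cons(e, g(cons(e, e), c))))   [R1 at 1.1]
3. cons(cons(c, c), cons(c, cons(e, g(cons(e, e), c))))  →  cons(cons(c, c), cons(c, cons(e, e)))   [R1 at 2.2.2]

Reduce t₂ = cons(m(e, cons(cons(e, m(e, cons(cons(e, c), c), cons(cons(e, e), cons(e, c)))), cons(c, c)), cons(cons(e, e), g(cons(cons(cons(cons(e, c), c), g(cons(c, e), e)), cons(e, e)), e))), cons(c, cons(e, e))):
1. cons(m(e, cons(cons(e, m(e, cons(cons(e, c), c), cons(cons(e, e), cons(e, c)))), cons(c, c)), cons(cons(e, e), g(cons(cons(cons(cons(e, c), c), g(cons(c, e), e)), cons(e, e)), e))), cons(c, cons(e, e)))  →  cons(m(e, cons(cons(e, c), cons(c, c)), cons(cons(e, e), g(cons(cons(cons(cons(e, c), c), g(cons(c, e), e)), cons(e, e)), e))), cons(c, cons(e, e)))   [R2 at 1.2.1.2]
2. cons(m(e, cons(cons(e, c), cons(c, c)), cons(cons(e, e), g(cons(cons(cons(cons(e, c), c), g(cons(c, e), e)), cons(e, e)), e))), cons(c, cons(e, e)))  →  cons(m(e, cons(cons(e, c), cons(c, c)), cons(cons(e, e), cons(cons(cons(e, c), c), g(cons(c, e), e)))), cons(c, cons(e, e)))   [R1 at 1.3.2]
3. cons(m(e, cons(cons(e, c), cons(c, c)), cons(cons(e, e), cons(cons(cons(e, c), c), g(cons(c, e), e)))), cons(c, cons(e, e)))  →  cons(m(e, cons(cons(e, c), cons(c, c)), cons(cons(e, e), cons(cons(cons(e, c), c), c))), cons(c, cons(e, e)))   [R1 at 1.3.2.2]
4. cons(m(e, cons(cons(e, c), cons(c, c)), cons(cons(e, e), cons(cons(cons(e, c), c), c))), cons(c, cons(e, e)))  →  cons(cons(c, c), cons(c, cons(e, e)))   [R2 at 1]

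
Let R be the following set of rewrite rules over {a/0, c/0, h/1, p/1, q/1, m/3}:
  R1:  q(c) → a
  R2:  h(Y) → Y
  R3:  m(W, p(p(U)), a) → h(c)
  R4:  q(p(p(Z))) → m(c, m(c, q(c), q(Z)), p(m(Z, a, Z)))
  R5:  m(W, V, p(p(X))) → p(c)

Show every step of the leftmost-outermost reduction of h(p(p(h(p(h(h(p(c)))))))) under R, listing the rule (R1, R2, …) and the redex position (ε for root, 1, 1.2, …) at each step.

p(p(p(p(c))))

1. h(p(p(h(p(h(h(p(c))))))))  →  p(p(h(p(h(h(p(c)))))))   [R2 at ε]
2. p(p(h(p(h(h(p(c)))))))  →  p(p(p(h(h(p(c))))))   [R2 at 1.1]
3. p(p(p(h(h(p(c))))))  →  p(p(p(h(p(c)))))   [R2 at 1.1.1]
4. p(p(p(h(p(c)))))  →  p(p(p(p(c))))   [R2 at 1.1.1]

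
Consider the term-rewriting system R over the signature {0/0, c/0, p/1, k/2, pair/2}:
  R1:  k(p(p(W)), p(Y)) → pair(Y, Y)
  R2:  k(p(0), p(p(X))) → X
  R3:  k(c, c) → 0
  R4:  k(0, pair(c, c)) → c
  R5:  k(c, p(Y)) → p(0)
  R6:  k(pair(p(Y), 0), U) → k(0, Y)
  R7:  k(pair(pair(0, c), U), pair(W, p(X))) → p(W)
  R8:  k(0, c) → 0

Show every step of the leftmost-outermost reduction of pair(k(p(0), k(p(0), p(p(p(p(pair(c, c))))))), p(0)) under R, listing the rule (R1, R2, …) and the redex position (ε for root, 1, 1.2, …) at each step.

1. pair(k(p(0), k(p(0), p(p(p(p(pair(c, c))))))), p(0))  →  pair(k(p(0), p(p(pair(c, c)))), p(0))   [R2 at 1.2]
2. pair(k(p(0), p(p(pair(c, c)))), p(0))  →  pair(pair(c, c), p(0))   [R2 at 1]

pair(pair(c, c), p(0))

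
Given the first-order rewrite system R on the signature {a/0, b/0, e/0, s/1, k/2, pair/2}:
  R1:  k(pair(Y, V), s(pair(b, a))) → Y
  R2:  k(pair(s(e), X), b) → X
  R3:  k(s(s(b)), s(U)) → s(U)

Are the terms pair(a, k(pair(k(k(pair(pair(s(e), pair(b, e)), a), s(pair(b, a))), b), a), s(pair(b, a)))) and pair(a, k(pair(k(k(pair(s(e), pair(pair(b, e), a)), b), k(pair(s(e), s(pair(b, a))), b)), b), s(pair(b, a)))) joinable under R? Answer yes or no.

yes — NF(t₁) = pair(a, pair(b, e)), NF(t₂) = pair(a, pair(b, e))

Reduce t₁ = pair(a, k(pair(k(k(pair(pair(s(e), pair(b, e)), a), s(pair(b, a))), b), a), s(pair(b, a)))):
1. pair(a, k(pair(k(k(pair(pair(s(e), pair(b, e)), a), s(pair(b, a))), b), a), s(pair(b, a))))  →  pair(a, k(k(pair(pair(s(e), pair(b, e)), a), s(pair(b, a))), b))   [R1 at 2]
2. pair(a, k(k(pair(pair(s(e), pair(b, e)), a), s(pair(b, a))), b))  →  pair(a, k(pair(s(e), pair(b, e)), b))   [R1 at 2.1]
3. pair(a, k(pair(s(e), pair(b, e)), b))  →  pair(a, pair(b, e))   [R2 at 2]

Reduce t₂ = pair(a, k(pair(k(k(pair(s(e), pair(pair(b, e), a)), b), k(pair(s(e), s(pair(b, a))), b)), b), s(pair(b, a)))):
1. pair(a, k(pair(k(k(pair(s(e), pair(pair(b, e), a)), b), k(pair(s(e), s(pair(b, a))), b)), b), s(pair(b, a))))  →  pair(a, k(k(pair(s(e), pair(pair(b, e), a)), b), k(pair(s(e), s(pair(b, a))), b)))   [R1 at 2]
2. pair(a, k(k(pair(s(e), pair(pair(b, e), a)), b), k(pair(s(e), s(pair(b, a))), b)))  →  pair(a, k(pair(pair(b, e), a), k(pair(s(e), s(pair(b, a))), b)))   [R2 at 2.1]
3. pair(a, k(pair(pair(b, e), a), k(pair(s(e), s(pair(b, a))), b)))  →  pair(a, k(pair(pair(b, e), a), s(pair(b, a))))   [R2 at 2.2]
4. pair(a, k(pair(pair(b, e), a), s(pair(b, a))))  →  pair(a, pair(b, e))   [R1 at 2]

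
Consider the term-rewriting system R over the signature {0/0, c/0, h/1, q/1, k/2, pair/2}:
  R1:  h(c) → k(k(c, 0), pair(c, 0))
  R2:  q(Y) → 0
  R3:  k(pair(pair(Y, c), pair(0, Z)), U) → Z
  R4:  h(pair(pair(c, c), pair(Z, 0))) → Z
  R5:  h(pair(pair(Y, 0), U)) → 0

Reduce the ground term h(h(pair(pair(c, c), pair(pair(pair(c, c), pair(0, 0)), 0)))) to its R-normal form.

0

1. h(h(pair(pair(c, c), pair(pair(pair(c, c), pair(0, 0)), 0))))  →  h(pair(pair(c, c), pair(0, 0)))   [R4 at 1]
2. h(pair(pair(c, c), pair(0, 0)))  →  0   [R4 at ε]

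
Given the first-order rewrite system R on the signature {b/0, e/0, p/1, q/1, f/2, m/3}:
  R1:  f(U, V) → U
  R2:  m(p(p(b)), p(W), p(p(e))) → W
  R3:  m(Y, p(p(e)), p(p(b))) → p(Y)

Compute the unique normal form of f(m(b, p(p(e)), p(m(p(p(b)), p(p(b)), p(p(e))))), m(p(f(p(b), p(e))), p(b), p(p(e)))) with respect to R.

p(b)

1. f(m(b, p(p(e)), p(m(p(p(b)), p(p(b)), p(p(e))))), m(p(f(p(b), p(e))), p(b), p(p(e))))  →  m(b, p(p(e)), p(m(p(p(b)), p(p(b)), p(p(e)))))   [R1 at ε]
2. m(b, p(p(e)), p(m(p(p(b)), p(p(b)), p(p(e)))))  →  m(b, p(p(e)), p(p(b)))   [R2 at 3.1]
3. m(b, p(p(e)), p(p(b)))  →  p(b)   [R3 at ε]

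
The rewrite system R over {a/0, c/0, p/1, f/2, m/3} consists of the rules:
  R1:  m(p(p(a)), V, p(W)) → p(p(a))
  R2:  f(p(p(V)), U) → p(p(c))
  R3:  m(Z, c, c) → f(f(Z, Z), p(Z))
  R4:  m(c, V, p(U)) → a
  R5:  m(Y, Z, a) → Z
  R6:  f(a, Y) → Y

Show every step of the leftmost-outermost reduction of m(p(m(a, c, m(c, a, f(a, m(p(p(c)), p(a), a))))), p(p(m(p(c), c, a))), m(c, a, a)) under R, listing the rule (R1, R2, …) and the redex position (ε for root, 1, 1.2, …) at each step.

p(p(c))

1. m(p(m(a, c, m(c, a, f(a, m(p(p(c)), p(a), a))))), p(p(m(p(c), c, a))), m(c, a, a))  →  m(p(m(a, c, m(c, a, m(p(p(c)), p(a), a)))), p(p(m(p(c), c, a))), m(c, a, a))   [R6 at 1.1.3.3]
2. m(p(m(a, c, m(c, a, m(p(p(c)), p(a), a)))), p(p(m(p(c), c, a))), m(c, a, a))  →  m(p(m(a, c, m(c, a, p(a)))), p(p(m(p(c), c, a))), m(c, a, a))   [R5 at 1.1.3.3]
3. m(p(m(a, c, m(c, a, p(a)))), p(p(m(p(c), c, a))), m(c, a, a))  →  m(p(m(a, c, a)), p(p(m(p(c), c, a))), m(c, a, a))   [R4 at 1.1.3]
4. m(p(m(a, c, a)), p(p(m(p(c), c, a))), m(c, a, a))  →  m(p(c), p(p(m(p(c), c, a))), m(c, a, a))   [R5 at 1.1]
5. m(p(c), p(p(m(p(c), c, a))), m(c, a, a))  →  m(p(c), p(p(c)), m(c, a, a))   [R5 at 2.1.1]
6. m(p(c), p(p(c)), m(c, a, a))  →  m(p(c), p(p(c)), a)   [R5 at 3]
7. m(p(c), p(p(c)), a)  →  p(p(c))   [R5 at ε]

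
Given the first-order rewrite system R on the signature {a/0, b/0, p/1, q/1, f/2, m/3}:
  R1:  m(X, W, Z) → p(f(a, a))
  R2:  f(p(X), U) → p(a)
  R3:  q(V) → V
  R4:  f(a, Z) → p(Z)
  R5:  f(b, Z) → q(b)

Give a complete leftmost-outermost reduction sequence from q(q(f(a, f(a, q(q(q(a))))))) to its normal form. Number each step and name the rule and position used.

p(p(a))

1. q(q(f(a, f(a, q(q(q(a)))))))  →  q(f(a, f(a, q(q(q(a))))))   [R3 at ε]
2. q(f(a, f(a, q(q(q(a))))))  →  f(a, f(a, q(q(q(a)))))   [R3 at ε]
3. f(a, f(a, q(q(q(a)))))  →  p(f(a, q(q(q(a)))))   [R4 at ε]
4. p(f(a, q(q(q(a)))))  →  p(p(q(q(q(a)))))   [R4 at 1]
5. p(p(q(q(q(a)))))  →  p(p(q(q(a))))   [R3 at 1.1]
6. p(p(q(q(a))))  →  p(p(q(a)))   [R3 at 1.1]
7. p(p(q(a)))  →  p(p(a))   [R3 at 1.1]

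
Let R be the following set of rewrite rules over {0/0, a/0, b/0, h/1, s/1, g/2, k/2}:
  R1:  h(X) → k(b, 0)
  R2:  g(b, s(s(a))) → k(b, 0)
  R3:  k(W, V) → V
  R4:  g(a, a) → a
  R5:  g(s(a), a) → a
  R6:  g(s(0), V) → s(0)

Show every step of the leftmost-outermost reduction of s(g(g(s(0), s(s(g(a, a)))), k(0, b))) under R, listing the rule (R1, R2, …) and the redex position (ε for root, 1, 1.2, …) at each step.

s(s(0))

1. s(g(g(s(0), s(s(g(a, a)))), k(0, b)))  →  s(g(s(0), k(0, b)))   [R6 at 1.1]
2. s(g(s(0), k(0, b)))  →  s(s(0))   [R6 at 1]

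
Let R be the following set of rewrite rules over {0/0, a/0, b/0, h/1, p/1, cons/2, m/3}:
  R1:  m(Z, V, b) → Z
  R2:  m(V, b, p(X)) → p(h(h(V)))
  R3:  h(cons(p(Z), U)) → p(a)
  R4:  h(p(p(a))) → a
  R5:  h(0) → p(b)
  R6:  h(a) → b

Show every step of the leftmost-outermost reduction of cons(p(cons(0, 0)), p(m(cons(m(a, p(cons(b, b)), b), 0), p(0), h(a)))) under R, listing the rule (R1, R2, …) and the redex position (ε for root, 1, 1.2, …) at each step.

1. cons(p(cons(0, 0)), p(m(cons(m(a, p(cons(b, b)), b), 0), p(0), h(a))))  →  cons(p(cons(0, 0)), p(m(cons(a, 0), p(0), h(a))))   [R1 at 2.1.1.1]
2. cons(p(cons(0, 0)), p(m(cons(a, 0), p(0), h(a))))  →  cons(p(cons(0, 0)), p(m(cons(a, 0), p(0), b)))   [R6 at 2.1.3]
3. cons(p(cons(0, 0)), p(m(cons(a, 0), p(0), b)))  →  cons(p(cons(0, 0)), p(cons(a, 0)))   [R1 at 2.1]

cons(p(cons(0, 0)), p(cons(a, 0)))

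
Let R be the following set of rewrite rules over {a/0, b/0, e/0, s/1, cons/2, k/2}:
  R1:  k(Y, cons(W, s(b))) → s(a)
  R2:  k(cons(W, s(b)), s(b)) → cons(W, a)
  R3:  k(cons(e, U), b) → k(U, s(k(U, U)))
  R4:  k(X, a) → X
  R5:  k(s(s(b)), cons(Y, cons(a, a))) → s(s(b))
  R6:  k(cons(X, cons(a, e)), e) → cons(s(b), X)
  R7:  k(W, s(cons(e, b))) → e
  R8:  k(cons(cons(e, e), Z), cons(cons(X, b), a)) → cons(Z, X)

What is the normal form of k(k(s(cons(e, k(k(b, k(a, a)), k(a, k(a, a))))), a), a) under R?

s(cons(e, b))

1. k(k(s(cons(e, k(k(b, k(a, a)), k(a, k(a, a))))), a), a)  →  k(s(cons(e, k(k(b, k(a, a)), k(a, k(a, a))))), a)   [R4 at ε]
2. k(s(cons(e, k(k(b, k(a, a)), k(a, k(a, a))))), a)  →  s(cons(e, k(k(b, k(a, a)), k(a, k(a, a)))))   [R4 at ε]
3. s(cons(e, k(k(b, k(a, a)), k(a, k(a, a)))))  →  s(cons(e, k(k(b, a), k(a, k(a, a)))))   [R4 at 1.2.1.2]
4. s(cons(e, k(k(b, a), k(a, k(a, a)))))  →  s(cons(e, k(b, k(a, k(a, a)))))   [R4 at 1.2.1]
5. s(cons(e, k(b, k(a, k(a, a)))))  →  s(cons(e, k(b, k(a, a))))   [R4 at 1.2.2.2]
6. s(cons(e, k(b, k(a, a))))  →  s(cons(e, k(b, a)))   [R4 at 1.2.2]
7. s(cons(e, k(b, a)))  →  s(cons(e, b))   [R4 at 1.2]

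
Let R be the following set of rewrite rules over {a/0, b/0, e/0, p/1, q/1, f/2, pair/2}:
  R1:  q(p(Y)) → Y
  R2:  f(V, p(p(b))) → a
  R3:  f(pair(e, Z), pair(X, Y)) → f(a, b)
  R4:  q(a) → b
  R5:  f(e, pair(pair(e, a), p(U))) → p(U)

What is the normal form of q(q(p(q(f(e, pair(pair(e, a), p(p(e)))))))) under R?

1. q(q(p(q(f(e, pair(pair(e, a), p(p(e))))))))  →  q(q(f(e, pair(pair(e, a), p(p(e))))))   [R1 at 1]
2. q(q(f(e, pair(pair(e, a), p(p(e))))))  →  q(q(p(p(e))))   [R5 at 1.1]
3. q(q(p(p(e))))  →  q(p(e))   [R1 at 1]
4. q(p(e))  →  e   [R1 at ε]

e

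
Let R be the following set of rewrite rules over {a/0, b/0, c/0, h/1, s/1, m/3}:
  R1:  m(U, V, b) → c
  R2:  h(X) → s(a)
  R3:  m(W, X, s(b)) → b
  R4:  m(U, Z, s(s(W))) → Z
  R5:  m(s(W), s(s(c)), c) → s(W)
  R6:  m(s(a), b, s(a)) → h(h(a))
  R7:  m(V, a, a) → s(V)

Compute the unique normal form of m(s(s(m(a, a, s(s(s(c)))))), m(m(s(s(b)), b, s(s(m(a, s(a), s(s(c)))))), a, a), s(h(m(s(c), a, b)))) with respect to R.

s(b)

1. m(s(s(m(a, a, s(s(s(c)))))), m(m(s(s(b)), b, s(s(m(a, s(a), s(s(c)))))), a, a), s(h(m(s(c), a, b))))  →  m(s(s(a)), m(m(s(s(b)), b, s(s(m(a, s(a), s(s(c)))))), a, a), s(h(m(s(c), a, b))))   [R4 at 1.1.1]
2. m(s(s(a)), m(m(s(s(b)), b, s(s(m(a, s(a), s(s(c)))))), a, a), s(h(m(s(c), a, b))))  →  m(s(s(a)), s(m(s(s(b)), b, s(s(m(a, s(a), s(s(c))))))), s(h(m(s(c), a, b))))   [R7 at 2]
3. m(s(s(a)), s(m(s(s(b)), b, s(s(m(a, s(a), s(s(c))))))), s(h(m(s(c), a, b))))  →  m(s(s(a)), s(b), s(h(m(s(c), a, b))))   [R4 at 2.1]
4. m(s(s(a)), s(b), s(h(m(s(c), a, b))))  →  m(s(s(a)), s(b), s(s(a)))   [R2 at 3.1]
5. m(s(s(a)), s(b), s(s(a)))  →  s(b)   [R4 at ε]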